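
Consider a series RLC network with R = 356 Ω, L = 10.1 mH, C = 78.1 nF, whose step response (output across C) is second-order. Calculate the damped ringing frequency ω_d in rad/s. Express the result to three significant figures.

For a series RLC circuit (capacitor voltage as output), ω_n = 1/√(LC) = 1/√(10.1 mH · 78.1 nF) = 35600 rad/s.
ζ = (R/2)·√(C/L) = (356/2)·√(78.1 nF/10.1 mH) = 0.495.
ω_d = ω_n√(1−ζ²) = 30900 rad/s.

ω_d ≈ 30900 rad/s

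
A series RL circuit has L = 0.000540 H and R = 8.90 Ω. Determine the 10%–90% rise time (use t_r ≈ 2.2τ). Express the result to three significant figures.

τ = L/R = 0.000540/8.90 = 0.0000607 s.
t_r ≈ 2.2τ = 0.000133 s.

t_r ≈ 0.000133 s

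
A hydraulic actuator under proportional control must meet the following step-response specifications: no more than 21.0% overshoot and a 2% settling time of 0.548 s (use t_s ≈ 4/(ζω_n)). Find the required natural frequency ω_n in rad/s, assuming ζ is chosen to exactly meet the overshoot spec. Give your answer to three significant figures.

From %OS = 100·exp(−πζ/√(1−ζ²)), invert to get ζ = −ln(OS)/√(π² + ln²(OS)) with OS = 0.210.
−ln 0.210 = 1.561, so ζ = 1.561/√(π² + 2.436) = 0.445.
From t_s ≈ 4/(ζω_n): ω_n = 4/(ζ·t_s) = 4/(0.445·0.548) = 16.4 rad/s.

ω_n ≈ 16.4 rad/s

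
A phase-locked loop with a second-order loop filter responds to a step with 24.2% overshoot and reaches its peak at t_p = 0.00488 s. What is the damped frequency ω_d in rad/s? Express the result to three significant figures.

ω_d ≈ 644 rad/s

t_p = π/ω_d, so ω_d = π/0.00488 = 644 rad/s.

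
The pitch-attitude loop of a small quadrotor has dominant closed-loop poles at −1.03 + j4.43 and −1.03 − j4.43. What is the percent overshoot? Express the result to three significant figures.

%OS ≈ 48.2%

The poles are at −σ ± jω_d with σ = 1.03 and ω_d = 4.43, so ω_n = √(σ²+ω_d²) = 4.55 rad/s and ζ = σ/ω_n = 0.226.
Overshoot: exp(−π·0.226/√(1−0.226²)) = 0.482, i.e. 48.2%.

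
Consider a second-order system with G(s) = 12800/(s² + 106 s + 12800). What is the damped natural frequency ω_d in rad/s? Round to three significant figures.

ω_n = √12800 = 113 rad/s; ζ = 106/(2·113) = 0.468.
The damped frequency ω_d = ω_n√(1−ζ²) = 100 rad/s.

ω_d ≈ 100 rad/s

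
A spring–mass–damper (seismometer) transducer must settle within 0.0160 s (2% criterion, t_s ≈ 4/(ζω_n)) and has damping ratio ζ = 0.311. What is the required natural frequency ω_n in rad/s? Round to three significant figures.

Rearranging t_s ≈ 4/(ζω_n) gives ω_n = 4/(ζ·t_s) = 4/(0.311 × 0.0160) = 804 rad/s.

ω_n ≈ 804 rad/s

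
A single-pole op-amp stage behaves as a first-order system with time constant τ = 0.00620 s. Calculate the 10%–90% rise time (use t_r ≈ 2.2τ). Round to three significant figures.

t_r ≈ 0.0136 s

t_r ≈ 2.2τ = 0.0136 s.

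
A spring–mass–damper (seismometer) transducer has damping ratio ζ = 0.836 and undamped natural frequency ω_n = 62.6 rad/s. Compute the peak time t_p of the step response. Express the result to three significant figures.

t_p ≈ 0.0915 s

The damped frequency is ω_d = ω_n√(1−ζ²) = 62.6·√(1−0.699) = 34.4 rad/s.
Peak time t_p = π/ω_d = π/34.4 = 0.0915 s.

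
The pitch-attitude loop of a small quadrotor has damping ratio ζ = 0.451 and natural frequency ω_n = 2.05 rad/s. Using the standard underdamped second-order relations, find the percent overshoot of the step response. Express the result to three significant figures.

%OS ≈ 20.4%

For an underdamped second-order system, %OS = 100·exp(−πζ/√(1−ζ²)).
πζ/√(1−ζ²) = π·0.451/√(1−0.203) = 1.587, so %OS = 100·e^(−1.587) = 20.4%.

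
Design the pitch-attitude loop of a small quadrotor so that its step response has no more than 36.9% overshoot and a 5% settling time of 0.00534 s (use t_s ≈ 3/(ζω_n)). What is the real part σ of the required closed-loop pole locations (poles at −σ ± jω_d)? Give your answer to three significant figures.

σ ≈ 562

The settling-time spec alone fixes σ = ζω_n = 3/t_s = 3/0.00534 = 562.
(Overshoot then fixes ζ = 0.302 and hence ω_d = σ·√(1−ζ²)/ζ = 1770 rad/s.)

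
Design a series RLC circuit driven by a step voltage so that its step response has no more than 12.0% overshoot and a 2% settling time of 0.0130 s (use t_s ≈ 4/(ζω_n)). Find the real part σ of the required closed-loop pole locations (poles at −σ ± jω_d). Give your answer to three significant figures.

The settling-time spec alone fixes σ = ζω_n = 4/t_s = 4/0.0130 = 308.
(Overshoot then fixes ζ = 0.559 and hence ω_d = σ·√(1−ζ²)/ζ = 456 rad/s.)

σ ≈ 308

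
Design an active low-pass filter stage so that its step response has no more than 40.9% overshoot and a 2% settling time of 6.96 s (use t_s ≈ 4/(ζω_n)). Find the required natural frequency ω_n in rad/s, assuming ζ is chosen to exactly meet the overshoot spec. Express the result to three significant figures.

Inverting the overshoot relation: ζ = |ln 0.409|/√(π² + ln²0.409) = 0.274.
From t_s ≈ 4/(ζω_n): ω_n = 4/(ζ·t_s) = 4/(0.274·6.96) = 2.10 rad/s.

ω_n ≈ 2.10 rad/s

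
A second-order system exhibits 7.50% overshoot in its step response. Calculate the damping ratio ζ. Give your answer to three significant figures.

Inverting the overshoot relation: ζ = |ln 0.0750|/√(π² + ln²0.0750) = 0.636.

ζ ≈ 0.636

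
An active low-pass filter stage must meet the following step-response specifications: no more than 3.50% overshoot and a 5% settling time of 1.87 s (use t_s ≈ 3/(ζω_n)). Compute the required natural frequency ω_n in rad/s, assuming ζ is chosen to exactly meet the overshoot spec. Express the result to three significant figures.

Inverting the overshoot relation: ζ = |ln 0.0350|/√(π² + ln²0.0350) = 0.730.
Then ω_n = 3/(ζ t_s) = 3/(0.730 × 1.87) = 2.20 rad/s.

ω_n ≈ 2.20 rad/s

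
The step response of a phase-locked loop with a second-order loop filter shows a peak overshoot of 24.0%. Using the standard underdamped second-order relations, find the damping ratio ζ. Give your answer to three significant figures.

Inverting the overshoot relation: ζ = |ln 0.240|/√(π² + ln²0.240) = 0.414.

ζ ≈ 0.414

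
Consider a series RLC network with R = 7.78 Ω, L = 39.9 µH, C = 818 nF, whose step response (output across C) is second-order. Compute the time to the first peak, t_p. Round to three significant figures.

For a series RLC circuit (capacitor voltage as output), ω_n = 1/√(LC) = 1/√(39.9 µH · 818 nF) = 175000 rad/s.
ζ = (R/2)·√(C/L) = (7.78/2)·√(818 nF/39.9 µH) = 0.557.
ω_d = 175000·√(1 − 0.557²) = 145000 rad/s. t_p = π/ω_d = 0.0000216 s.

t_p ≈ 0.0000216 s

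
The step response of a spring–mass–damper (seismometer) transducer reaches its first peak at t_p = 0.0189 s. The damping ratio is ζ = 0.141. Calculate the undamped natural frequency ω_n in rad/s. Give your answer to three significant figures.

ω_n ≈ 168 rad/s

Peak time t_p = π/ω_d, so ω_d = π/t_p = π/0.0189 = 166 rad/s.
ω_n = ω_d/√(1−ζ²) = 166/√0.980 = 168 rad/s.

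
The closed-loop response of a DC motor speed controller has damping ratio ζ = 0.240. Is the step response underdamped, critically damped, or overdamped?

underdamped

Since ζ = 0.240 < 1, the system is underdamped.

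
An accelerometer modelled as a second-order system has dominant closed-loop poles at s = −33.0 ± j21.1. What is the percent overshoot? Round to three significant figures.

With σ = 33.0, ω_d = 21.1: ω_n = √(σ²+ω_d²) = 39.2 rad/s, ζ = σ/ω_n = 0.843.
%OS = 100·exp(−πζ/√(1−ζ²)) = 0.735%.

%OS ≈ 0.735%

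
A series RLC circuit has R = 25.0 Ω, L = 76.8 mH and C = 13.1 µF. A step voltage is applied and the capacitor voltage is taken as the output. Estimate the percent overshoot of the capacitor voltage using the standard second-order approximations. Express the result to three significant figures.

For a series RLC circuit (capacitor voltage as output), ω_n = 1/√(LC) = 1/√(76.8 mH · 13.1 µF) = 997 rad/s.
ζ = (R/2)·√(C/L) = (25.0/2)·√(13.1 µF/76.8 mH) = 0.163.
Overshoot: exp(−π·0.163/√(1−0.163²)) = 0.595, i.e. 59.5%.

%OS ≈ 59.5%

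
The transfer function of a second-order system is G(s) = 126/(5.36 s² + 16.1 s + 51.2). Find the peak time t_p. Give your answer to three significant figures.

Dividing through by 5.36: denominator becomes s² + 3.004 s + 9.552.
So ω_n = √9.552 = 3.09 rad/s and ζ = 3.004/(2·3.09) = 0.486.
ω_d = ω_n√(1−ζ²) = 2.70 rad/s. t_p = π/ω_d = 1.16 s.

t_p ≈ 1.16 s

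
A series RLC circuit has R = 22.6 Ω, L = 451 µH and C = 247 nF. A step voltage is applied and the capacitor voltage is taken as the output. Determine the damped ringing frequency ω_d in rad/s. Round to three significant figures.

For a series RLC circuit (capacitor voltage as output), ω_n = 1/√(LC) = 1/√(451 µH · 247 nF) = 94700 rad/s.
ζ = (R/2)·√(C/L) = (22.6/2)·√(247 nF/451 µH) = 0.264.
ω_d = ω_n√(1−ζ²) = 91400 rad/s.

ω_d ≈ 91400 rad/s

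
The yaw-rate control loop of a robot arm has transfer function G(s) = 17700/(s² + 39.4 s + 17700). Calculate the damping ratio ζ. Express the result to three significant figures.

Matching coefficients with s² + 2ζω_n s + ω_n² gives ω_n² = 17700 ⇒ ω_n = 133 rad/s, and ζ = 39.4/(2ω_n) = 0.148.

ζ ≈ 0.148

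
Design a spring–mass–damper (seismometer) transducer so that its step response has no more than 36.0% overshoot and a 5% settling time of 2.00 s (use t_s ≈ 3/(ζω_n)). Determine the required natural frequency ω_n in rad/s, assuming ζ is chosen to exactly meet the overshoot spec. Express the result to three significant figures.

ω_n ≈ 4.85 rad/s

Inverting the overshoot relation: ζ = |ln 0.360|/√(π² + ln²0.360) = 0.309.
Then ω_n = 3/(ζ t_s) = 3/(0.309 × 2.00) = 4.85 rad/s.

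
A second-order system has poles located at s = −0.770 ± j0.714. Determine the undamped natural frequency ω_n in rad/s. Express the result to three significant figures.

With σ = 0.770, ω_d = 0.714: ω_n = √(σ²+ω_d²) = 1.05 rad/s, ζ = σ/ω_n = 0.733.

ω_n ≈ 1.05 rad/s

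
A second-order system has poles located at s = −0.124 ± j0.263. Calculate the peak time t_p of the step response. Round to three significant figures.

t_p = π/ω_d with ω_d = 0.263 (the imaginary part), so t_p = 11.9 s.

t_p ≈ 11.9 s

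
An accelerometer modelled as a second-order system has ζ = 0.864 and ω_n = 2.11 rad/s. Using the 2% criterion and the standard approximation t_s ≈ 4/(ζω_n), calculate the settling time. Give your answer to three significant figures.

t_s ≈ 2.19 s

t_s ≈ 4/(ζω_n) = 4/(0.864 × 2.11) = 2.19 s.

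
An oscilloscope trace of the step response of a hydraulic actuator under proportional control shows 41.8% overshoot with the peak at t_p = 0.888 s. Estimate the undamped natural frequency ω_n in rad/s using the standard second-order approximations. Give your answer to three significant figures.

ω_n ≈ 3.67 rad/s

ζ from %OS: ζ = |ln 0.418|/√(π²+ln²0.418) = 0.268.
From t_p = π/ω_d, ω_d = π/0.888 = 3.54 rad/s, so ω_n = ω_d/√(1−ζ²) = 3.67 rad/s.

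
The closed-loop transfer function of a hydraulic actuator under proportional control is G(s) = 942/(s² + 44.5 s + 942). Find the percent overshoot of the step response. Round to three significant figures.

Comparing the denominator to s² + 2ζω_n s + ω_n²: ω_n = √942 = 30.7 rad/s, and 2ζω_n = 44.5 so ζ = 44.5/(2·30.7) = 0.725.
%OS = 100 e^{−πζ/√(1−ζ²)} with ζ = 0.725 gives 3.66%.

%OS ≈ 3.66%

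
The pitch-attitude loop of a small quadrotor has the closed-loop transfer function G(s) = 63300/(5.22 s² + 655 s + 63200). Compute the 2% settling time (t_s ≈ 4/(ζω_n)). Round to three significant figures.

Dividing through by 5.22: denominator becomes s² + 125.5 s + 12110.
So ω_n = √12110 = 110 rad/s and ζ = 125.5/(2·110) = 0.570.
t_s ≈ 4/(ζω_n) = 0.0638 s.

t_s ≈ 0.0638 s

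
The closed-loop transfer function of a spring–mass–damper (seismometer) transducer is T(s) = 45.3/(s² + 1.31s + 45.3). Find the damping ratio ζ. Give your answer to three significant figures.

Matching coefficients with s² + 2ζω_n s + ω_n² gives ω_n² = 45.3 ⇒ ω_n = 6.73 rad/s, and ζ = 1.31/(2ω_n) = 0.0973.

ζ ≈ 0.0973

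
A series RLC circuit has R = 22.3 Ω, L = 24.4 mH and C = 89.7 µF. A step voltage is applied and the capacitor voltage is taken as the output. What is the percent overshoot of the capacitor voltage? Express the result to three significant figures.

%OS ≈ 5.60%

For a series RLC circuit (capacitor voltage as output), ω_n = 1/√(LC) = 1/√(24.4 mH · 89.7 µF) = 676 rad/s.
ζ = (R/2)·√(C/L) = (22.3/2)·√(89.7 µF/24.4 mH) = 0.676.
Overshoot: exp(−π·0.676/√(1−0.676²)) = 0.0560, i.e. 5.60%.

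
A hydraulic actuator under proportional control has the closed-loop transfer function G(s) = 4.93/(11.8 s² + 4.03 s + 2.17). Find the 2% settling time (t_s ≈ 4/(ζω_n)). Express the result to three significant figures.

Dividing through by 11.8: denominator becomes s² + 0.3415 s + 0.1839.
So ω_n = √0.1839 = 0.429 rad/s and ζ = 0.3415/(2·0.429) = 0.398.
t_s ≈ 4/(ζω_n) = 23.4 s.

t_s ≈ 23.4 s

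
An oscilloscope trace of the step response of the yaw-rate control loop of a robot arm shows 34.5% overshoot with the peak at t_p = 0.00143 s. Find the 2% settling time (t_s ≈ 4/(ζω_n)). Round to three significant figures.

t_s ≈ 0.00537 s

From the overshoot, ζ = −ln(OS)/√(π²+ln²(OS)) = 0.321.
From t_p = π/ω_d, ω_d = π/0.00143 = 2200 rad/s, so ω_n = ω_d/√(1−ζ²) = 2320 rad/s.
t_s ≈ 4/(ζω_n) = 4/(0.321·2320) = 0.00537 s.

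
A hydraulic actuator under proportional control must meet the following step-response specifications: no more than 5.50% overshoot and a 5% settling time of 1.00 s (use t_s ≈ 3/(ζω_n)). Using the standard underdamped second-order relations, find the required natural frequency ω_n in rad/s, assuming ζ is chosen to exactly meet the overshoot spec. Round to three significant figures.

ω_n ≈ 4.42 rad/s

From %OS = 100·exp(−πζ/√(1−ζ²)), invert to get ζ = −ln(OS)/√(π² + ln²(OS)) with OS = 0.0550.
−ln 0.0550 = 2.900, so ζ = 2.900/√(π² + 8.412) = 0.678.
From t_s ≈ 3/(ζω_n): ω_n = 3/(ζ·t_s) = 3/(0.678·1.00) = 4.42 rad/s.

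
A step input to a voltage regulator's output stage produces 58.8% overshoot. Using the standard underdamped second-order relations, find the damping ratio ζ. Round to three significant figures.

Inverting the overshoot relation: ζ = |ln 0.588|/√(π² + ln²0.588) = 0.167.

ζ ≈ 0.167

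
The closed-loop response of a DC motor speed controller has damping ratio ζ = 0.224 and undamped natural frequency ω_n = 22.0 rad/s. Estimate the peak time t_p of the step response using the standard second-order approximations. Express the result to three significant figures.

t_p ≈ 0.147 s

The damped frequency is ω_d = ω_n√(1−ζ²) = 22.0·√(1−0.0502) = 21.4 rad/s.
Peak time t_p = π/ω_d = π/21.4 = 0.147 s.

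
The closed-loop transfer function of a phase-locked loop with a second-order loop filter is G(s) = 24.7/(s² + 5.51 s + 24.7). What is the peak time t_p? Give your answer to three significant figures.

ω_n = √24.7 = 4.97 rad/s; ζ = 5.51/(2·4.97) = 0.554.
ω_d = ω_n√(1−ζ²) = 4.14 rad/s. Then t_p = π/ω_d = 0.759 s.

t_p ≈ 0.759 s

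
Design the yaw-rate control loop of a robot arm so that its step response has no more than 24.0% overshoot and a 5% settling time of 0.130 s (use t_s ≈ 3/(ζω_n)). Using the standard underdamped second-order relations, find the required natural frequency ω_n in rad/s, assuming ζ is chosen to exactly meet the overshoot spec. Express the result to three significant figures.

ω_n ≈ 55.8 rad/s

Inverting the overshoot relation: ζ = |ln 0.240|/√(π² + ln²0.240) = 0.414.
Then ω_n = 3/(ζ t_s) = 3/(0.414 × 0.130) = 55.8 rad/s.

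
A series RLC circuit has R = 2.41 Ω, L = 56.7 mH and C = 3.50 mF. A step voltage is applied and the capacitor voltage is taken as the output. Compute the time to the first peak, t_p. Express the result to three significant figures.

t_p ≈ 0.0464 s

For a series RLC circuit (capacitor voltage as output), ω_n = 1/√(LC) = 1/√(56.7 mH · 3.50 mF) = 71.0 rad/s.
ζ = (R/2)·√(C/L) = (2.41/2)·√(3.50 mF/56.7 mH) = 0.299.
ω_d = ω_n√(1−ζ²) = 67.7 rad/s. t_p = π/ω_d = 0.0464 s.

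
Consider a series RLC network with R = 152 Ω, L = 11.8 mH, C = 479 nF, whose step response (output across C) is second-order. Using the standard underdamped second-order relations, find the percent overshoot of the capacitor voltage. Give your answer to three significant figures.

%OS ≈ 17.6%

For a series RLC circuit (capacitor voltage as output), ω_n = 1/√(LC) = 1/√(11.8 mH · 479 nF) = 13300 rad/s.
ζ = (R/2)·√(C/L) = (152/2)·√(479 nF/11.8 mH) = 0.484.
%OS = 100 e^{−πζ/√(1−ζ²)} with ζ = 0.484 gives 17.6%.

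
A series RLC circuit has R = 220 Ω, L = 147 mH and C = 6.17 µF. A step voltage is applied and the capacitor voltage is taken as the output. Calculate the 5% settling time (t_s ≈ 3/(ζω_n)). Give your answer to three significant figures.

For a series RLC circuit (capacitor voltage as output), ω_n = 1/√(LC) = 1/√(147 mH · 6.17 µF) = 1050 rad/s.
ζ = (R/2)·√(C/L) = (220/2)·√(6.17 µF/147 mH) = 0.713.
t_s ≈ 3/(ζω_n) = 0.00401 s.

t_s ≈ 0.00401 s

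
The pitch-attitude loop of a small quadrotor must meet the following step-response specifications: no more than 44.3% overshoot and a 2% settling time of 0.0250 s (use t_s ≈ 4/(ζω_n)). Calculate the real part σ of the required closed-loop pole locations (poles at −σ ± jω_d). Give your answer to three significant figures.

σ ≈ 160

The settling-time spec alone fixes σ = ζω_n = 4/t_s = 4/0.0250 = 160.
(Overshoot then fixes ζ = 0.251 and hence ω_d = σ·√(1−ζ²)/ζ = 617 rad/s.)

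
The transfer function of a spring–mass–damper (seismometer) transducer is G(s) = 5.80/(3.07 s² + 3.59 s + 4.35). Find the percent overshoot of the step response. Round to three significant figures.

Dividing through by 3.07: denominator becomes s² + 1.169 s + 1.417.
So ω_n = √1.417 = 1.19 rad/s and ζ = 1.169/(2·1.19) = 0.491.
Overshoot: exp(−π·0.491/√(1−0.491²)) = 0.170, i.e. 17.0%.

%OS ≈ 17.0%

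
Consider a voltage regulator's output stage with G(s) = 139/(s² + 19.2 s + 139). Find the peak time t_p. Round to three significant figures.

t_p ≈ 0.459 s

Matching coefficients with s² + 2ζω_n s + ω_n² gives ω_n² = 139 ⇒ ω_n = 11.8 rad/s, and ζ = 19.2/(2ω_n) = 0.814.
ω_d = ω_n√(1−ζ²) = 6.84 rad/s. Then t_p = π/ω_d = 0.459 s.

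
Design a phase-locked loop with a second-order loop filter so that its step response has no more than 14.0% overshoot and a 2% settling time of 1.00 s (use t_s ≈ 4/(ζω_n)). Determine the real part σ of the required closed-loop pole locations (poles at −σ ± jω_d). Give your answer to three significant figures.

The settling-time spec alone fixes σ = ζω_n = 4/t_s = 4/1.00 = 4.00.
(Overshoot then fixes ζ = 0.531 and hence ω_d = σ·√(1−ζ²)/ζ = 6.39 rad/s.)

σ ≈ 4.00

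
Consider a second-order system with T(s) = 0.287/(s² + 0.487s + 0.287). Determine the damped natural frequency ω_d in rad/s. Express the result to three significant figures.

ω_d ≈ 0.477 rad/s

ω_n = √0.287 = 0.536 rad/s; ζ = 0.487/(2·0.536) = 0.455.
The damped frequency ω_d = ω_n√(1−ζ²) = 0.477 rad/s.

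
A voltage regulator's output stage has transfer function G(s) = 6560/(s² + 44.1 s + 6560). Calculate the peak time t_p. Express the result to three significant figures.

Matching coefficients with s² + 2ζω_n s + ω_n² gives ω_n² = 6560 ⇒ ω_n = 81.0 rad/s, and ζ = 44.1/(2ω_n) = 0.272.
The damped frequency ω_d = ω_n√(1−ζ²) = 77.9 rad/s. Then t_p = π/ω_d = 0.0403 s.

t_p ≈ 0.0403 s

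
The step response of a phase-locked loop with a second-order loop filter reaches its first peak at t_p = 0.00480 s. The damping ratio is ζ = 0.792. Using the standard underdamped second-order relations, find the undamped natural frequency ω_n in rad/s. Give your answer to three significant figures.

ω_n ≈ 1070 rad/s

Peak time t_p = π/ω_d, so ω_d = π/t_p = π/0.00480 = 654 rad/s.
ω_n = ω_d/√(1−ζ²) = 654/√0.373 = 1070 rad/s.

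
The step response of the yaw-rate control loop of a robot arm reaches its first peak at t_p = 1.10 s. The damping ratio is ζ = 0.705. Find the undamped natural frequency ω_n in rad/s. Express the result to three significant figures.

Peak time t_p = π/ω_d, so ω_d = π/t_p = π/1.10 = 2.86 rad/s.
ω_n = ω_d/√(1−ζ²) = 2.86/√0.503 = 4.03 rad/s.

ω_n ≈ 4.03 rad/s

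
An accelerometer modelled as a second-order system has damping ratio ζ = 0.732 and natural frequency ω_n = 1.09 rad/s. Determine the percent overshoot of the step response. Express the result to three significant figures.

%OS ≈ 3.42%

For an underdamped second-order system, %OS = 100·exp(−πζ/√(1−ζ²)).
πζ/√(1−ζ²) = π·0.732/√(1−0.536) = 3.375, so %OS = 100·e^(−3.375) = 3.42%.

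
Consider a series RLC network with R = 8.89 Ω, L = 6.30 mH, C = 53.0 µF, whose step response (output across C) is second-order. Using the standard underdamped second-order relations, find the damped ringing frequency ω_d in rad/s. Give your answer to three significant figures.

For a series RLC circuit (capacitor voltage as output), ω_n = 1/√(LC) = 1/√(6.30 mH · 53.0 µF) = 1730 rad/s.
ζ = (R/2)·√(C/L) = (8.89/2)·√(53.0 µF/6.30 mH) = 0.408.
ω_d = ω_n√(1−ζ²) = 1580 rad/s.

ω_d ≈ 1580 rad/s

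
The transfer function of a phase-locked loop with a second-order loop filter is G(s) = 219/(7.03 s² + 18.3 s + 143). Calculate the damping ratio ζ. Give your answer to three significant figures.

Dividing through by 7.03: denominator becomes s² + 2.603 s + 20.34.
So ω_n = √20.34 = 4.51 rad/s and ζ = 2.603/(2·4.51) = 0.289.

ζ ≈ 0.289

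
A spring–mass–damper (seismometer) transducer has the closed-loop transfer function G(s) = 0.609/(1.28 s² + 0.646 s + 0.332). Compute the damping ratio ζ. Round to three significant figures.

Dividing through by 1.28: denominator becomes s² + 0.5047 s + 0.2594.
So ω_n = √0.2594 = 0.509 rad/s and ζ = 0.5047/(2·0.509) = 0.495.

ζ ≈ 0.495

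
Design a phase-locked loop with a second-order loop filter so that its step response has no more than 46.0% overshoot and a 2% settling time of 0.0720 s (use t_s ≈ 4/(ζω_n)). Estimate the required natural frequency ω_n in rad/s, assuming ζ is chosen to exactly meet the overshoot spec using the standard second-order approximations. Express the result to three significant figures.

Inverting the overshoot relation: ζ = |ln 0.460|/√(π² + ln²0.460) = 0.240.
From t_s ≈ 4/(ζω_n): ω_n = 4/(ζ·t_s) = 4/(0.240·0.0720) = 232 rad/s.

ω_n ≈ 232 rad/s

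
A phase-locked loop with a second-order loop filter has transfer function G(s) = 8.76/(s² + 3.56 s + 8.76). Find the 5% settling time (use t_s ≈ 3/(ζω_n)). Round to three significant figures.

t_s ≈ 1.69 s

ω_n = √8.76 = 2.96 rad/s; ζ = 3.56/(2·2.96) = 0.601.
t_s ≈ 3/(ζω_n) = 3/(0.601·2.96) = 1.69 s.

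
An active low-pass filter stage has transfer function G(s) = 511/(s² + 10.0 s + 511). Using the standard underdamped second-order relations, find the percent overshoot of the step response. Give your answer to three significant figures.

%OS ≈ 49.0%

Matching coefficients with s² + 2ζω_n s + ω_n² gives ω_n² = 511 ⇒ ω_n = 22.6 rad/s, and ζ = 10.0/(2ω_n) = 0.221.
Overshoot: exp(−π·0.221/√(1−0.221²)) = 0.490, i.e. 49.0%.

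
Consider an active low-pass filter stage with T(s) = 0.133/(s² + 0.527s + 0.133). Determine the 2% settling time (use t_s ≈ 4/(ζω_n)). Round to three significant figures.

Comparing the denominator to s² + 2ζω_n s + ω_n²: ω_n = √0.133 = 0.365 rad/s, and 2ζω_n = 0.527 so ζ = 0.527/(2·0.365) = 0.723.
t_s ≈ 4/(ζω_n) = 4/(0.723·0.365) = 15.2 s.

t_s ≈ 15.2 s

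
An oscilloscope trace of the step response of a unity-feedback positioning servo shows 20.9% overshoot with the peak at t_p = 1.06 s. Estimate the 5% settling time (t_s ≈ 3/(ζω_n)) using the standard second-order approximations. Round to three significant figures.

From the overshoot, ζ = −ln(OS)/√(π²+ln²(OS)) = 0.446.
From t_p = π/ω_d, ω_d = π/1.06 = 2.96 rad/s, so ω_n = ω_d/√(1−ζ²) = 3.31 rad/s.
t_s ≈ 3/(ζω_n) = 3/(0.446·3.31) = 2.03 s.

t_s ≈ 2.03 s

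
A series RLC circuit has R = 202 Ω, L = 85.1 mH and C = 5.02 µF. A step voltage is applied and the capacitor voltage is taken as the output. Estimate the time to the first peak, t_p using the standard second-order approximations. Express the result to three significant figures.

For a series RLC circuit (capacitor voltage as output), ω_n = 1/√(LC) = 1/√(85.1 mH · 5.02 µF) = 1530 rad/s.
ζ = (R/2)·√(C/L) = (202/2)·√(5.02 µF/85.1 mH) = 0.776.
The damped frequency ω_d = ω_n√(1−ζ²) = 966 rad/s. t_p = π/ω_d = 0.00325 s.

t_p ≈ 0.00325 s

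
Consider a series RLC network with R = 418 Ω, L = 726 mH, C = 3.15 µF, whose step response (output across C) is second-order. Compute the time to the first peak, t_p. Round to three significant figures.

For a series RLC circuit (capacitor voltage as output), ω_n = 1/√(LC) = 1/√(726 mH · 3.15 µF) = 661 rad/s.
ζ = (R/2)·√(C/L) = (418/2)·√(3.15 µF/726 mH) = 0.435.
ω_d = 661·√(1 − 0.435²) = 595 rad/s. t_p = π/ω_d = 0.00528 s.

t_p ≈ 0.00528 s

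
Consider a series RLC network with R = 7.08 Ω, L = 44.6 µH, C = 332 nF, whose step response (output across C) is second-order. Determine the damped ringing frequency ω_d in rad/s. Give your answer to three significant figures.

ω_d ≈ 247000 rad/s

For a series RLC circuit (capacitor voltage as output), ω_n = 1/√(LC) = 1/√(44.6 µH · 332 nF) = 260000 rad/s.
ζ = (R/2)·√(C/L) = (7.08/2)·√(332 nF/44.6 µH) = 0.305.
ω_d = ω_n√(1−ζ²) = 247000 rad/s.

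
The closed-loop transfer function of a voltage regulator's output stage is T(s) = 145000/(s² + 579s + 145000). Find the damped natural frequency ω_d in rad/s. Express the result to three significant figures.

ω_d ≈ 247 rad/s

Matching coefficients with s² + 2ζω_n s + ω_n² gives ω_n² = 145000 ⇒ ω_n = 381 rad/s, and ζ = 579/(2ω_n) = 0.760.
The damped frequency ω_d = ω_n√(1−ζ²) = 247 rad/s.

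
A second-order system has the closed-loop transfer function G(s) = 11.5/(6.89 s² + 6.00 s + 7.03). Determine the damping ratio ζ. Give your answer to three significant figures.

ζ ≈ 0.431

Dividing through by 6.89: denominator becomes s² + 0.8708 s + 1.020.
So ω_n = √1.020 = 1.01 rad/s and ζ = 0.8708/(2·1.01) = 0.431.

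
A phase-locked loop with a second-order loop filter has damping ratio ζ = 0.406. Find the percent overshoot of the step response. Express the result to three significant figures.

For an underdamped second-order system, %OS = 100·exp(−πζ/√(1−ζ²)).
πζ/√(1−ζ²) = π·0.406/√(1−0.165) = 1.396, so %OS = 100·e^(−1.396) = 24.8%.

%OS ≈ 24.8%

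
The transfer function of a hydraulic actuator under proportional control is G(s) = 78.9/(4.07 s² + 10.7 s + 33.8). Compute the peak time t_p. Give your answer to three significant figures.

t_p ≈ 1.23 s

Dividing through by 4.07: denominator becomes s² + 2.629 s + 8.305.
So ω_n = √8.305 = 2.88 rad/s and ζ = 2.629/(2·2.88) = 0.456.
ω_d = 2.88·√(1 − 0.456²) = 2.56 rad/s. t_p = π/ω_d = 1.23 s.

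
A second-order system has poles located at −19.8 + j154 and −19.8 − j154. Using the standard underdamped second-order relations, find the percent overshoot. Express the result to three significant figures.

|pole| = ω_n = √(19.8² + 154²) = 155 rad/s; ζ = cos θ = σ/ω_n = 0.128.
%OS = 100 e^{−πζ/√(1−ζ²)} with ζ = 0.128 gives 66.8%.

%OS ≈ 66.8%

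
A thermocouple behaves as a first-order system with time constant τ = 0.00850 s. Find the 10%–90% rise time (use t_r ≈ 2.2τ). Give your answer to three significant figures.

t_r ≈ 0.0187 s

t_r ≈ 2.2τ = 0.0187 s.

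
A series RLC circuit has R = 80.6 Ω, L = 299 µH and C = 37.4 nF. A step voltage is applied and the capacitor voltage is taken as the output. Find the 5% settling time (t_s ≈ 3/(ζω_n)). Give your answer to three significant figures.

t_s ≈ 0.0000223 s

For a series RLC circuit (capacitor voltage as output), ω_n = 1/√(LC) = 1/√(299 µH · 37.4 nF) = 299000 rad/s.
ζ = (R/2)·√(C/L) = (80.6/2)·√(37.4 nF/299 µH) = 0.451.
t_s ≈ 3/(ζω_n) = 0.0000223 s.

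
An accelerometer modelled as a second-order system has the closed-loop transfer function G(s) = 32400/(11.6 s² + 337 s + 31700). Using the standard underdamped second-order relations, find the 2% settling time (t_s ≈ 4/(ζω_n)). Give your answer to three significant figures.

t_s ≈ 0.275 s

Dividing through by 11.6: denominator becomes s² + 29.05 s + 2733.
So ω_n = √2733 = 52.3 rad/s and ζ = 29.05/(2·52.3) = 0.278.
t_s ≈ 4/(ζω_n) = 0.275 s.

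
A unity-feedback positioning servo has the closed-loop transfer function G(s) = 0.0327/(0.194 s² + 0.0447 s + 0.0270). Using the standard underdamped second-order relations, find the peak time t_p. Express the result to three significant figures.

Dividing through by 0.194: denominator becomes s² + 0.2304 s + 0.1392.
So ω_n = √0.1392 = 0.373 rad/s and ζ = 0.2304/(2·0.373) = 0.309.
The damped frequency ω_d = ω_n√(1−ζ²) = 0.355 rad/s. t_p = π/ω_d = 8.85 s.

t_p ≈ 8.85 s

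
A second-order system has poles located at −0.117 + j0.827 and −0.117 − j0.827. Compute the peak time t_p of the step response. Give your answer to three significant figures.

t_p ≈ 3.80 s

t_p = π/ω_d with ω_d = 0.827 (the imaginary part), so t_p = 3.80 s.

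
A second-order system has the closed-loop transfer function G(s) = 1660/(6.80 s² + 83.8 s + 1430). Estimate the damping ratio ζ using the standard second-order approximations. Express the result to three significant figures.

ζ ≈ 0.425

Dividing through by 6.80: denominator becomes s² + 12.32 s + 210.3.
So ω_n = √210.3 = 14.5 rad/s and ζ = 12.32/(2·14.5) = 0.425.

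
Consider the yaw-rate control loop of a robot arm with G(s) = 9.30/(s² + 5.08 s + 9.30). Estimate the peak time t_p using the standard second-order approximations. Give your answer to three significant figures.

ω_n = √9.30 = 3.05 rad/s; ζ = 5.08/(2·3.05) = 0.833.
The damped frequency ω_d = ω_n√(1−ζ²) = 1.69 rad/s. Then t_p = π/ω_d = 1.86 s.

t_p ≈ 1.86 s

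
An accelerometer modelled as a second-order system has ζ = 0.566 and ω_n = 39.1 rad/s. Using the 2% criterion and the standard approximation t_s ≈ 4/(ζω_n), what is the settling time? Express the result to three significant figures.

t_s ≈ 0.181 s

t_s ≈ 4/(ζω_n) = 4/(0.566 × 39.1) = 0.181 s.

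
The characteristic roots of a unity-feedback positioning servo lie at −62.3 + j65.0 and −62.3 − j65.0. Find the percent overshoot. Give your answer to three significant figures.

The poles are at −σ ± jω_d with σ = 62.3 and ω_d = 65.0, so ω_n = √(σ²+ω_d²) = 90.0 rad/s and ζ = σ/ω_n = 0.692.
Overshoot: exp(−π·0.692/√(1−0.692²)) = 0.0492, i.e. 4.92%.

%OS ≈ 4.92%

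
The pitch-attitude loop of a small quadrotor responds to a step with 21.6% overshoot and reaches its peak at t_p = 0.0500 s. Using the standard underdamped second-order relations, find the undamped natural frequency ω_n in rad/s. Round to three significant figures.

ω_n ≈ 69.9 rad/s

From the overshoot, ζ = −ln(OS)/√(π²+ln²(OS)) = 0.438.
t_p = π/ω_d ⇒ ω_d = 62.8 rad/s; then ω_n = ω_d/√(1−ζ²) = 69.9 rad/s.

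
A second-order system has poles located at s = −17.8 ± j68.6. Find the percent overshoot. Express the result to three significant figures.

The poles are at −σ ± jω_d with σ = 17.8 and ω_d = 68.6, so ω_n = √(σ²+ω_d²) = 70.9 rad/s and ζ = σ/ω_n = 0.251.
%OS = 100 e^{−πζ/√(1−ζ²)} with ζ = 0.251 gives 44.3%.

%OS ≈ 44.3%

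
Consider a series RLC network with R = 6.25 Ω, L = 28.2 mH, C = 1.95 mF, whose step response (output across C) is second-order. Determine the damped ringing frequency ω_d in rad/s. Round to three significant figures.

ω_d ≈ 76.8 rad/s

For a series RLC circuit (capacitor voltage as output), ω_n = 1/√(LC) = 1/√(28.2 mH · 1.95 mF) = 135 rad/s.
ζ = (R/2)·√(C/L) = (6.25/2)·√(1.95 mF/28.2 mH) = 0.822.
ω_d = ω_n√(1−ζ²) = 76.8 rad/s.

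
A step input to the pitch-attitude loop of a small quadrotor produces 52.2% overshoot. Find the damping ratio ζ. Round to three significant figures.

ζ = −ln(OS)/√(π² + (ln OS)²). With OS = 0.522, ln OS = −0.6501 and ζ = 0.6501/3.208 = 0.203.

ζ ≈ 0.203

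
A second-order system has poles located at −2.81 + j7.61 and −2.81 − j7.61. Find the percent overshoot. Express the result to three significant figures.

The poles are at −σ ± jω_d with σ = 2.81 and ω_d = 7.61, so ω_n = √(σ²+ω_d²) = 8.11 rad/s and ζ = σ/ω_n = 0.346.
%OS = 100·exp(−πζ/√(1−ζ²)) = 31.3%.

%OS ≈ 31.3%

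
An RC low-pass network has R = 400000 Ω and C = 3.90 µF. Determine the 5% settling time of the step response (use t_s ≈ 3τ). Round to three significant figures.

τ = RC = 400000 × 3.90 µF = 1.56 s.
t_s ≈ 3τ = 4.68 s.

t_s ≈ 4.68 s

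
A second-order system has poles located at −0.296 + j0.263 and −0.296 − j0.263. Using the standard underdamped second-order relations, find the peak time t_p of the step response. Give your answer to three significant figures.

t_p = π/ω_d with ω_d = 0.263 (the imaginary part), so t_p = 11.9 s.

t_p ≈ 11.9 s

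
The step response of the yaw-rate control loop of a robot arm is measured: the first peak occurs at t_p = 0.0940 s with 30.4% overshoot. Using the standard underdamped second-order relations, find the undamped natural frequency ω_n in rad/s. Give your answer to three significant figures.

ω_n ≈ 35.7 rad/s

The overshoot fixes ζ = −ln(OS)/√(π²+ln²(OS)) = 0.354.
t_p = π/ω_d ⇒ ω_d = 33.4 rad/s; then ω_n = ω_d/√(1−ζ²) = 35.7 rad/s.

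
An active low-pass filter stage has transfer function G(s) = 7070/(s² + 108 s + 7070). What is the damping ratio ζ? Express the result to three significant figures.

Matching coefficients with s² + 2ζω_n s + ω_n² gives ω_n² = 7070 ⇒ ω_n = 84.1 rad/s, and ζ = 108/(2ω_n) = 0.642.

ζ ≈ 0.642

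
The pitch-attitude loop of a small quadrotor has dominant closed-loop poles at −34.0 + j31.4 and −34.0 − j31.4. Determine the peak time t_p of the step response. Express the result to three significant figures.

t_p = π/ω_d with ω_d = 31.4 (the imaginary part), so t_p = 0.100 s.

t_p ≈ 0.100 s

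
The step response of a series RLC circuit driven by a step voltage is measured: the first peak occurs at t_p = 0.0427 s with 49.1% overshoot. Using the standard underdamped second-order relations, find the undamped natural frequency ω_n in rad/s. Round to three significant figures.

ω_n ≈ 75.4 rad/s

The overshoot fixes ζ = −ln(OS)/√(π²+ln²(OS)) = 0.221.
From t_p = π/ω_d, ω_d = π/0.0427 = 73.6 rad/s, so ω_n = ω_d/√(1−ζ²) = 75.4 rad/s.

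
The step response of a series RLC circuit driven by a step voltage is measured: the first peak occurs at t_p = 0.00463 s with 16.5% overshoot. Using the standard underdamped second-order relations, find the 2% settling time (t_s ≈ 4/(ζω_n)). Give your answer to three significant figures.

ζ from %OS: ζ = |ln 0.165|/√(π²+ln²0.165) = 0.498.
From t_p = π/ω_d, ω_d = π/0.00463 = 679 rad/s, so ω_n = ω_d/√(1−ζ²) = 782 rad/s.
t_s ≈ 4/(ζω_n) = 4/(0.498·782) = 0.0103 s.

t_s ≈ 0.0103 s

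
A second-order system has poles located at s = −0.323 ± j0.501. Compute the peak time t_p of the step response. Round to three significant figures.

t_p ≈ 6.27 s

t_p = π/ω_d with ω_d = 0.501 (the imaginary part), so t_p = 6.27 s.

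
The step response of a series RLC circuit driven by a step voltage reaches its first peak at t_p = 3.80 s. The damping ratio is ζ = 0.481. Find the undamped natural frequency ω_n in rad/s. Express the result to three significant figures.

Peak time t_p = π/ω_d, so ω_d = π/t_p = π/3.80 = 0.827 rad/s.
ω_n = ω_d/√(1−ζ²) = 0.827/√0.769 = 0.943 rad/s.

ω_n ≈ 0.943 rad/s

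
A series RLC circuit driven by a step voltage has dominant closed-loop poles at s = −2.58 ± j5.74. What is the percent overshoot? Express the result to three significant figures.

%OS ≈ 24.4%

|pole| = ω_n = √(2.58² + 5.74²) = 6.29 rad/s; ζ = cos θ = σ/ω_n = 0.410.
%OS = 100 e^{−πζ/√(1−ζ²)} with ζ = 0.410 gives 24.4%.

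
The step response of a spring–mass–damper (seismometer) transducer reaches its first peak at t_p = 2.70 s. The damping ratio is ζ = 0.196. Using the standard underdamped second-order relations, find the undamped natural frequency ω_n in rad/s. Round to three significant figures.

ω_n ≈ 1.19 rad/s

Peak time t_p = π/ω_d, so ω_d = π/t_p = π/2.70 = 1.16 rad/s.
ω_n = ω_d/√(1−ζ²) = 1.16/√0.962 = 1.19 rad/s.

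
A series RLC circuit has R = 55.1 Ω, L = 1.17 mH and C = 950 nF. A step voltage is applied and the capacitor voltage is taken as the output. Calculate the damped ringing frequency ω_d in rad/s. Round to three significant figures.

For a series RLC circuit (capacitor voltage as output), ω_n = 1/√(LC) = 1/√(1.17 mH · 950 nF) = 30000 rad/s.
ζ = (R/2)·√(C/L) = (55.1/2)·√(950 nF/1.17 mH) = 0.785.
The damped frequency ω_d = ω_n√(1−ζ²) = 18600 rad/s.

ω_d ≈ 18600 rad/s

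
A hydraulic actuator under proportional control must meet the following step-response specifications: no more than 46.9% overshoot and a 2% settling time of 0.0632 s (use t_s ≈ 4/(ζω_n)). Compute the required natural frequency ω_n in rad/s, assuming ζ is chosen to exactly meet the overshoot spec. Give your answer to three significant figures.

ω_n ≈ 270 rad/s

Inverting the overshoot relation: ζ = |ln 0.469|/√(π² + ln²0.469) = 0.234.
From t_s ≈ 4/(ζω_n): ω_n = 4/(ζ·t_s) = 4/(0.234·0.0632) = 270 rad/s.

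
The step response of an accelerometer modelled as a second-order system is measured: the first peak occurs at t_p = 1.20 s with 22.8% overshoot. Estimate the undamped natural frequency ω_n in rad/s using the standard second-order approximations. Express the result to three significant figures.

ω_n ≈ 2.89 rad/s

The overshoot fixes ζ = −ln(OS)/√(π²+ln²(OS)) = 0.426.
From t_p = π/ω_d, ω_d = π/1.20 = 2.62 rad/s, so ω_n = ω_d/√(1−ζ²) = 2.89 rad/s.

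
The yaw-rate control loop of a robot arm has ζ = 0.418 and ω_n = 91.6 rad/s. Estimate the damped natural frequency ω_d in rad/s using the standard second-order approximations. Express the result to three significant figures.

ω_d = ω_n√(1−ζ²) = 91.6·√0.825 = 83.2 rad/s.

ω_d ≈ 83.2 rad/s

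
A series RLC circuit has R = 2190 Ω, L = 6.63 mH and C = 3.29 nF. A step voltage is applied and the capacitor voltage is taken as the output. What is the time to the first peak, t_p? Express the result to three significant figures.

For a series RLC circuit (capacitor voltage as output), ω_n = 1/√(LC) = 1/√(6.63 mH · 3.29 nF) = 214000 rad/s.
ζ = (R/2)·√(C/L) = (2190/2)·√(3.29 nF/6.63 mH) = 0.771.
ω_d = ω_n√(1−ζ²) = 136000 rad/s. t_p = π/ω_d = 0.0000231 s.

t_p ≈ 0.0000231 s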